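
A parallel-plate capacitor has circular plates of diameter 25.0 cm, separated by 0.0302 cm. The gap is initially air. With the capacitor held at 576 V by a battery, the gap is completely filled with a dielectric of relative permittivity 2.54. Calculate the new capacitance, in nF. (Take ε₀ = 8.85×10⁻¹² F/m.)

A = π(25.0/2 cm)² = 4.91×10⁻² m².
Initially C₁ = ε₀A/d = 8.85×10⁻¹² × 4.91×10⁻² / 3.02×10⁻⁴ = 1.44×10⁻⁹ F.
C = κε₀A/d scales with κ, so C₂/C₁ = κ = 2.54.
C₂ = 2.54 × 1.44×10⁻⁹ = 3.65×10⁻⁹ F.

C ≈ 3.65 nF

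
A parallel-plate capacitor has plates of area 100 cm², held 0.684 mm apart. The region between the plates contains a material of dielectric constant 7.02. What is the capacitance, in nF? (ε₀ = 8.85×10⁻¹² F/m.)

C ≈ 0.908 nF

A = 100 cm² = 1.00×10⁻² m².
C = κε₀A/d = 7.02 × 8.85×10⁻¹² × 1.00×10⁻² / 6.84×10⁻⁴ = 9.08×10⁻¹⁰ F.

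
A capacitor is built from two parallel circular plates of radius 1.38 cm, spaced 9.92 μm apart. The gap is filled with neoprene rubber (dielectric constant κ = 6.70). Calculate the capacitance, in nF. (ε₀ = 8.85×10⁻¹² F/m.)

C ≈ 3.58 nF

A = π(1.38 cm)² = 5.98×10⁻⁴ m².
C = κε₀A/d = 6.70 × 8.85×10⁻¹² × 5.98×10⁻⁴ / 9.92×10⁻⁶ = 3.58×10⁻⁹ F.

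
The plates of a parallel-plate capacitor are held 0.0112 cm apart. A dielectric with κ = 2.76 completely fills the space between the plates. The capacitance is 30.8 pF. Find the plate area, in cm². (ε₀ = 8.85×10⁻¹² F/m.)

A = Cd/(κε₀) = 3.08×10⁻¹¹ × 1.12×10⁻⁴ / (2.76 × 8.85×10⁻¹²) = 1.41×10⁻⁴ m².

1.41 cm²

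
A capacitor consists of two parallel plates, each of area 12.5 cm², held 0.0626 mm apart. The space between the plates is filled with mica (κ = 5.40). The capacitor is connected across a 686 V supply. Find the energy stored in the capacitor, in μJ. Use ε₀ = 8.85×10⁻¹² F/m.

A = 12.5 cm² = 1.25×10⁻³ m².
C = κε₀A/d = 5.40 × 8.85×10⁻¹² × 1.25×10⁻³ / 6.26×10⁻⁵ = 9.54×10⁻¹⁰ F.
U = ½CV² = ½ × 9.54×10⁻¹⁰ × (686)² = 2.25×10⁻⁴ J.

225 μJ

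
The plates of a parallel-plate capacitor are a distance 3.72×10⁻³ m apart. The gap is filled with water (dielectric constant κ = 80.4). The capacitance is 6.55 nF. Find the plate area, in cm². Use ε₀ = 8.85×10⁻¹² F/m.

A = Cd/(κε₀) = 6.55×10⁻⁹ × 3.72×10⁻³ / (80.4 × 8.85×10⁻¹²) = 3.42×10⁻² m².

A ≈ 342 cm²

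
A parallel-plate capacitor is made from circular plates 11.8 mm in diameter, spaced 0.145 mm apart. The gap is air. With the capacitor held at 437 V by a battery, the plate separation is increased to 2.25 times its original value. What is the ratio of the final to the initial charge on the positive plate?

Battery connected ⇒ V is held fixed.
C₂ = 0.444 C₁ and Q = CV, so Q₂/Q₁ = C₂/C₁ = 0.444.

Q₂/Q₁ ≈ 0.444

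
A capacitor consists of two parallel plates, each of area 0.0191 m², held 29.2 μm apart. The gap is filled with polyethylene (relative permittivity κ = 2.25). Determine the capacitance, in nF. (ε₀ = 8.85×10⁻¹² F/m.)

13.0 nF

C = κε₀A/d = 2.25 × 8.85×10⁻¹² × 1.91×10⁻² / 2.92×10⁻⁵ = 1.30×10⁻⁸ F.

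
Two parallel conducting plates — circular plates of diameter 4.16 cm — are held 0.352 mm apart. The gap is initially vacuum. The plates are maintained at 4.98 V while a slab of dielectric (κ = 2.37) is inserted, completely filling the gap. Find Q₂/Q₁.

Battery connected ⇒ V is held fixed.
C₂ = 2.37 C₁ and Q = CV, so Q₂/Q₁ = C₂/C₁ = 2.37.

Q₂/Q₁ ≈ 2.37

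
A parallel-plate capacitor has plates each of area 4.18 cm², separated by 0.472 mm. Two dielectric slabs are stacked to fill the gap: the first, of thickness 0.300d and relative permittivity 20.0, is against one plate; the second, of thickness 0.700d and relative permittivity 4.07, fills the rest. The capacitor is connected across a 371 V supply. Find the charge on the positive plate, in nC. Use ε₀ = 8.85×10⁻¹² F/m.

A = 4.18 cm² = 4.18×10⁻⁴ m².
Stacked slabs ⇒ two capacitors in series, each with the full plate area.
C₁ = κ₁ε₀A/d₁ = 20.0 × 8.85×10⁻¹² × 4.18×10⁻⁴ / 1.42×10⁻⁴ = 5.22×10⁻¹⁰ F.
C₂ = κ₂ε₀A/d₂ = 4.07 × 8.85×10⁻¹² × 4.18×10⁻⁴ / 3.30×10⁻⁴ = 4.56×10⁻¹¹ F.
C = (1/C₁ + 1/C₂)⁻¹ = 4.19×10⁻¹¹ F.
Q = CV = 4.19×10⁻¹¹ × 371 = 1.56×10⁻⁸ C.

Q ≈ 15.6 nC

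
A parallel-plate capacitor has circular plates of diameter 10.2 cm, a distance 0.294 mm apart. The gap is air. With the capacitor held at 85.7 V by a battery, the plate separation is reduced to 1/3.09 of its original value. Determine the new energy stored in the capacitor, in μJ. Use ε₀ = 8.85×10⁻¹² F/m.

A = π(10.2/2 cm)² = 8.17×10⁻³ m².
Initially C₁ = ε₀A/d = 8.85×10⁻¹² × 8.17×10⁻³ / 2.94×10⁻⁴ = 2.46×10⁻¹⁰ F.
U₁ = 9.03×10⁻⁷ J.
Battery connected ⇒ V is held fixed. C₂ = 3.09 C₁ and U = ½CV², so U₂/U₁ = C₂/C₁ = 3.09.
U₂ = 3.09 × 9.03×10⁻⁷ = 2.79×10⁻⁶ J.

U ≈ 2.79 μJ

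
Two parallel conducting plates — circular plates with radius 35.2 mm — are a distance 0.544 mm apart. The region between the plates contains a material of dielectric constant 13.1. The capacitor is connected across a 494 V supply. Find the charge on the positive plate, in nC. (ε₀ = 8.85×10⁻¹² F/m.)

Q ≈ 410 nC

A = π(35.2 mm)² = 3.89×10⁻³ m².
C = κε₀A/d = 13.1 × 8.85×10⁻¹² × 3.89×10⁻³ / 5.44×10⁻⁴ = 8.30×10⁻¹⁰ F.
Q = CV = 8.30×10⁻¹⁰ × 494 = 4.10×10⁻⁷ C.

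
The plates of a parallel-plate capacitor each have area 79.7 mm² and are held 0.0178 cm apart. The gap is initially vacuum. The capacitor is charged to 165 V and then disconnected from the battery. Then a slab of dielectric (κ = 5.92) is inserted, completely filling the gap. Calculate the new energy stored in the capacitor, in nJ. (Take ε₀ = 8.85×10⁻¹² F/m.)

A = 79.7 mm² = 7.97×10⁻⁵ m².
Initially C₁ = ε₀A/d = 8.85×10⁻¹² × 7.97×10⁻⁵ / 1.78×10⁻⁴ = 3.96×10⁻¹² F.
U₁ = 5.39×10⁻⁸ J.
Isolated ⇒ Q is held fixed. C₂ = 5.92 C₁ and U = Q²/(2C), so U₂/U₁ = C₁/C₂ = 0.169.
U₂ = 0.169 × 5.39×10⁻⁸ = 9.11×10⁻⁹ J.

U ≈ 9.11 nJ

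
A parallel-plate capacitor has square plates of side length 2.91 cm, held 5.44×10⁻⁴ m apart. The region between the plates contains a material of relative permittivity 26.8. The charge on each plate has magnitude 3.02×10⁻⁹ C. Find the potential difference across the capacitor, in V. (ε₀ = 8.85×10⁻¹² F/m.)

8.18 V

A = (2.91 cm)² = 8.47×10⁻⁴ m².
C = κε₀A/d = 26.8 × 8.85×10⁻¹² × 8.47×10⁻⁴ / 5.44×10⁻⁴ = 3.69×10⁻¹⁰ F.
V = Q/C = 3.02×10⁻⁹ / 3.69×10⁻¹⁰ = 8.18 V.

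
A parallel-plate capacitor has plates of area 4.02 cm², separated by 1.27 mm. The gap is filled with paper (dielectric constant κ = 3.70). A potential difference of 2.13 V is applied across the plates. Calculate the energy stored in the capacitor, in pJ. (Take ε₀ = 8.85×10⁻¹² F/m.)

U ≈ 23.5 pJ

A = 4.02 cm² = 4.02×10⁻⁴ m².
C = κε₀A/d = 3.70 × 8.85×10⁻¹² × 4.02×10⁻⁴ / 1.27×10⁻³ = 1.04×10⁻¹¹ F.
U = ½CV² = ½ × 1.04×10⁻¹¹ × (2.13)² = 2.35×10⁻¹¹ J.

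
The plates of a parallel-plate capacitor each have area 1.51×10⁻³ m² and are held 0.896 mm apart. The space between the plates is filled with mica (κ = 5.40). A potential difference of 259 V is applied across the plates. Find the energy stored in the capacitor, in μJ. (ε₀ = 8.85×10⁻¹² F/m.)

C = κε₀A/d = 5.40 × 8.85×10⁻¹² × 1.51×10⁻³ / 8.96×10⁻⁴ = 8.05×10⁻¹¹ F.
U = ½CV² = ½ × 8.05×10⁻¹¹ × (259)² = 2.70×10⁻⁶ J.

2.70 μJ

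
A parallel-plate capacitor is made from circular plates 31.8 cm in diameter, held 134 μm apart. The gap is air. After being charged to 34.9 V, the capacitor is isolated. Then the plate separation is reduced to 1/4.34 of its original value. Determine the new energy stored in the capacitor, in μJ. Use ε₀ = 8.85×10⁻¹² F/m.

A = π(31.8/2 cm)² = 7.94×10⁻² m².
Initially C₁ = ε₀A/d = 8.85×10⁻¹² × 7.94×10⁻² / 1.34×10⁻⁴ = 5.25×10⁻⁹ F.
U₁ = 3.19×10⁻⁶ J.
Isolated ⇒ Q is held fixed. C₂ = 4.34 C₁ and U = Q²/(2C), so U₂/U₁ = C₁/C₂ = 0.230.
U₂ = 0.230 × 3.19×10⁻⁶ = 7.36×10⁻⁷ J.

0.736 μJ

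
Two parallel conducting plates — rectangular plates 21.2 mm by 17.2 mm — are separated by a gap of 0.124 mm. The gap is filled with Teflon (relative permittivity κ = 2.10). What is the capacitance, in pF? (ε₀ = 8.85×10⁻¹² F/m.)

A = 21.2 × 17.2 mm² = 3.65×10⁻⁴ m².
C = κε₀A/d = 2.10 × 8.85×10⁻¹² × 3.65×10⁻⁴ / 1.24×10⁻⁴ = 5.47×10⁻¹¹ F.

C ≈ 54.7 pF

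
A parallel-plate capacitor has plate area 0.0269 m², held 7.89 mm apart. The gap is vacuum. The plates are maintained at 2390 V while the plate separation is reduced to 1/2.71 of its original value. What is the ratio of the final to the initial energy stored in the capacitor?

U₂/U₁ ≈ 2.71

Battery connected ⇒ V is held fixed.
C₂ = 2.71 C₁ and U = ½CV², so U₂/U₁ = C₂/C₁ = 2.71.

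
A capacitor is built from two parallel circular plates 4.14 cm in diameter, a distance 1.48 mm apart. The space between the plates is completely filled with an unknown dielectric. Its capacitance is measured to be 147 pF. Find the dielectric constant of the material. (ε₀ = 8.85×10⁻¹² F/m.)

A = π(4.14/2 cm)² = 1.35×10⁻³ m².
κ = Cd/(ε₀A) = 1.47×10⁻¹⁰ × 1.48×10⁻³ / (8.85×10⁻¹² × 1.35×10⁻³) = 18.3.

18.3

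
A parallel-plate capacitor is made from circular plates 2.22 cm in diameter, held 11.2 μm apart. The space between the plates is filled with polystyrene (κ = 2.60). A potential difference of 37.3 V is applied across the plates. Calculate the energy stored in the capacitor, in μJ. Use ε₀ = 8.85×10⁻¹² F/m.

A = π(2.22/2 cm)² = 3.87×10⁻⁴ m².
C = κε₀A/d = 2.60 × 8.85×10⁻¹² × 3.87×10⁻⁴ / 1.12×10⁻⁵ = 7.95×10⁻¹⁰ F.
U = ½CV² = ½ × 7.95×10⁻¹⁰ × (37.3)² = 5.53×10⁻⁷ J.

0.553 μJ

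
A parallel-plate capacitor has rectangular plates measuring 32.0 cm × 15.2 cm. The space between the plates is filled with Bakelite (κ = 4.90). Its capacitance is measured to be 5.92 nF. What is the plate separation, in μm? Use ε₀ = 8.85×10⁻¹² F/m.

356 μm

A = 32.0 × 15.2 cm² = 4.86×10⁻² m².
d = κε₀A/C = 4.90 × 8.85×10⁻¹² × 4.86×10⁻² / 5.92×10⁻⁹ = 3.56×10⁻⁴ m.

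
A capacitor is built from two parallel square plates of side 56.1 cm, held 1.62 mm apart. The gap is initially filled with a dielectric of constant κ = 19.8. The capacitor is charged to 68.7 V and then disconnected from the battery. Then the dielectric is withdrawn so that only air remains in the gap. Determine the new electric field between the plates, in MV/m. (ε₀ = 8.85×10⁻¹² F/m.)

E ≈ 0.840 MV/m

A = (56.1 cm)² = 0.315 m².
Initially C₁ = κε₀A/d = 19.8 × 8.85×10⁻¹² × 0.315 / 1.62×10⁻³ = 3.40×10⁻⁸ F.
E₁ = 4.24×10⁴ V/m.
Isolated ⇒ Q is held fixed. V₂ = Q/C₂ = V₁/0.0505; E = V/d, so E₂/E₁ = (V₂/V₁)(d₁/d₂) = 19.8.
E₂ = 19.8 × 4.24×10⁴ = 8.40×10⁵ V/m.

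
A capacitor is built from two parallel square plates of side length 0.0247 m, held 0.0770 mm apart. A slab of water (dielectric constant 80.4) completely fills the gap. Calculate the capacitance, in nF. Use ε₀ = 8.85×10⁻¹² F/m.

C ≈ 5.64 nF

A = (0.0247 m)² = 6.10×10⁻⁴ m².
C = κε₀A/d = 80.4 × 8.85×10⁻¹² × 6.10×10⁻⁴ / 7.70×10⁻⁵ = 5.64×10⁻⁹ F.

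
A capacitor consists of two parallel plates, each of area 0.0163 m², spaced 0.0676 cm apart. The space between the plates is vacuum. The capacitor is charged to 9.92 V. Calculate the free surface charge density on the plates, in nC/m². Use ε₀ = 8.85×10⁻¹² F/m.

C = ε₀A/d = 8.85×10⁻¹² × 1.63×10⁻² / 6.76×10⁻⁴ = 2.13×10⁻¹⁰ F.
σ = Q/A = CV/A = 2.13×10⁻¹⁰ × 9.92 / 1.63×10⁻² = 1.30×10⁻⁷ C/m².

130 nC/m²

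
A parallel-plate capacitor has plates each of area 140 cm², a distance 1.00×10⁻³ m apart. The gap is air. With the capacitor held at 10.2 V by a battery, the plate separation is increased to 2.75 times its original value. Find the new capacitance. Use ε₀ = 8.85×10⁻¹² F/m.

C ≈ 45.1 pF

A = 140 cm² = 1.40×10⁻² m².
Initially C₁ = ε₀A/d = 8.85×10⁻¹² × 1.40×10⁻² / 1.00×10⁻³ = 1.24×10⁻¹⁰ F.
C = ε₀A/d scales as 1/d, so C₂/C₁ = d₁/d₂ = 1/2.75 = 0.364.
C₂ = 0.364 × 1.24×10⁻¹⁰ = 4.51×10⁻¹¹ F.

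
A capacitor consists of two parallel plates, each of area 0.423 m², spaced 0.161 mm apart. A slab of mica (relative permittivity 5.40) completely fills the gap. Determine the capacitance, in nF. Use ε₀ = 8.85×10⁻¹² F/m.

C ≈ 126 nF

C = κε₀A/d = 5.40 × 8.85×10⁻¹² × 0.423 / 1.61×10⁻⁴ = 1.26×10⁻⁷ F.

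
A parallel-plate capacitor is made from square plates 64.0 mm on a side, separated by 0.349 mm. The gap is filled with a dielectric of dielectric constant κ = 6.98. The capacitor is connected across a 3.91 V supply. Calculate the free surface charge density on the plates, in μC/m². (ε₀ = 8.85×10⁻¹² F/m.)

A = (64.0 mm)² = 4.10×10⁻³ m².
C = κε₀A/d = 6.98 × 8.85×10⁻¹² × 4.10×10⁻³ / 3.49×10⁻⁴ = 7.25×10⁻¹⁰ F.
σ = Q/A = CV/A = 7.25×10⁻¹⁰ × 3.91 / 4.10×10⁻³ = 6.92×10⁻⁷ C/m².

0.692 μC/m²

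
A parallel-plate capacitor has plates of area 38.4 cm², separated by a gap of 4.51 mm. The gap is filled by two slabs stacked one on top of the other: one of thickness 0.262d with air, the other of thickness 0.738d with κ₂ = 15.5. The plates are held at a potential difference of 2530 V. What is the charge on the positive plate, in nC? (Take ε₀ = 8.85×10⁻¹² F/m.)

61.6 nC

A = 38.4 cm² = 3.84×10⁻³ m².
Stacked slabs ⇒ two capacitors in series, each with the full plate area.
C₁ = κ₁ε₀A/d₁ = 1.00 × 8.85×10⁻¹² × 3.84×10⁻³ / 1.18×10⁻³ = 2.88×10⁻¹¹ F.
C₂ = κ₂ε₀A/d₂ = 15.5 × 8.85×10⁻¹² × 3.84×10⁻³ / 3.33×10⁻³ = 1.58×10⁻¹⁰ F.
C = (1/C₁ + 1/C₂)⁻¹ = 2.43×10⁻¹¹ F.
Q = CV = 2.43×10⁻¹¹ × 2530 = 6.16×10⁻⁸ C.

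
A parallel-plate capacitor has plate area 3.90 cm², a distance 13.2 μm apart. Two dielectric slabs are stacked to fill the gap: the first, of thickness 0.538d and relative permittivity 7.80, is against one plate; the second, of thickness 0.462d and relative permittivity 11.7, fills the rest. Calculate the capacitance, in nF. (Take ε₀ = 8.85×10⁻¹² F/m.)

C ≈ 2.41 nF

A = 3.90 cm² = 3.90×10⁻⁴ m².
Stacked slabs ⇒ two capacitors in series, each with the full plate area.
C₁ = κ₁ε₀A/d₁ = 7.80 × 8.85×10⁻¹² × 3.90×10⁻⁴ / 7.10×10⁻⁶ = 3.79×10⁻⁹ F.
C₂ = κ₂ε₀A/d₂ = 11.7 × 8.85×10⁻¹² × 3.90×10⁻⁴ / 6.10×10⁻⁶ = 6.62×10⁻⁹ F.
C = (1/C₁ + 1/C₂)⁻¹ = 2.41×10⁻⁹ F.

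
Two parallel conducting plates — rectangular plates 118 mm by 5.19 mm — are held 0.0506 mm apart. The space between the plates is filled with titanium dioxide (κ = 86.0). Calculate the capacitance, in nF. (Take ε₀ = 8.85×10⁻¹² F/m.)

A = 118 × 5.19 mm² = 6.12×10⁻⁴ m².
C = κε₀A/d = 86.0 × 8.85×10⁻¹² × 6.12×10⁻⁴ / 5.06×10⁻⁵ = 9.21×10⁻⁹ F.

9.21 nF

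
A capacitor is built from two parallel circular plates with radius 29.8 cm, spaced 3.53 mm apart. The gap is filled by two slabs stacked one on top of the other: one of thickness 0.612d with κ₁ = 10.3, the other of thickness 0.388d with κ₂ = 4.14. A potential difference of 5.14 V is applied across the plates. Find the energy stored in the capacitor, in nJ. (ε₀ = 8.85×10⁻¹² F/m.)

U ≈ 60.3 nJ

A = π(29.8 cm)² = 0.279 m².
Stacked slabs ⇒ two capacitors in series, each with the full plate area.
C₁ = κ₁ε₀A/d₁ = 10.3 × 8.85×10⁻¹² × 0.279 / 2.16×10⁻³ = 1.18×10⁻⁸ F.
C₂ = κ₂ε₀A/d₂ = 4.14 × 8.85×10⁻¹² × 0.279 / 1.37×10⁻³ = 7.46×10⁻⁹ F.
C = (1/C₁ + 1/C₂)⁻¹ = 4.57×10⁻⁹ F.
U = ½CV² = ½ × 4.57×10⁻⁹ × (5.14)² = 6.03×10⁻⁸ J.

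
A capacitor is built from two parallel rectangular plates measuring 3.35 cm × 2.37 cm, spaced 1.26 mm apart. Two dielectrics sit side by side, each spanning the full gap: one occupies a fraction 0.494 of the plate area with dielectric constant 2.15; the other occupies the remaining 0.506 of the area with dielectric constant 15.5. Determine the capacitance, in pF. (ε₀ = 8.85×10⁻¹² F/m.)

A = 3.35 × 2.37 cm² = 7.94×10⁻⁴ m².
Side-by-side slabs ⇒ two capacitors in parallel, each spanning the full gap.
C₁ = κ₁ε₀A₁/d = 2.15 × 8.85×10⁻¹² × 3.92×10⁻⁴ / 1.26×10⁻³ = 5.92×10⁻¹² F.
C₂ = κ₂ε₀A₂/d = 15.5 × 8.85×10⁻¹² × 4.02×10⁻⁴ / 1.26×10⁻³ = 4.37×10⁻¹¹ F.
C = C₁ + C₂ = 4.97×10⁻¹¹ F.

C ≈ 49.7 pF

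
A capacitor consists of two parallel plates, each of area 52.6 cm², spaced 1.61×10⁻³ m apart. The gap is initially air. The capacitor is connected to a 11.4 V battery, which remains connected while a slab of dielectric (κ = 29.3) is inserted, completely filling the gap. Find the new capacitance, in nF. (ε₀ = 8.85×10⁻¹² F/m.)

A = 52.6 cm² = 5.26×10⁻³ m².
Initially C₁ = ε₀A/d = 8.85×10⁻¹² × 5.26×10⁻³ / 1.61×10⁻³ = 2.89×10⁻¹¹ F.
C = κε₀A/d scales with κ, so C₂/C₁ = κ = 29.3.
C₂ = 29.3 × 2.89×10⁻¹¹ = 8.47×10⁻¹⁰ F.

C ≈ 0.847 nF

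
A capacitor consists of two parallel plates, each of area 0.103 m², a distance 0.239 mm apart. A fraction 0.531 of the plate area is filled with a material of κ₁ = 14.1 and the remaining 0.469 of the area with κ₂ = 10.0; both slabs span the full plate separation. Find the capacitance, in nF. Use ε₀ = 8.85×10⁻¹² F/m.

Side-by-side slabs ⇒ two capacitors in parallel, each spanning the full gap.
C₁ = κ₁ε₀A₁/d = 14.1 × 8.85×10⁻¹² × 5.47×10⁻² / 2.39×10⁻⁴ = 2.86×10⁻⁸ F.
C₂ = κ₂ε₀A₂/d = 10.0 × 8.85×10⁻¹² × 4.83×10⁻² / 2.39×10⁻⁴ = 1.79×10⁻⁸ F.
C = C₁ + C₂ = 4.64×10⁻⁸ F.

C ≈ 46.4 nF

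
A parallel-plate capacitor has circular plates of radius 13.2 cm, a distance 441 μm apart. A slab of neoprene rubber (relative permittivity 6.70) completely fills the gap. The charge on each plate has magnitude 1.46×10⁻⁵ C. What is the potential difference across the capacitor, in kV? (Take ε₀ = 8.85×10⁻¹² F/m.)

A = π(13.2 cm)² = 5.47×10⁻² m².
C = κε₀A/d = 6.70 × 8.85×10⁻¹² × 5.47×10⁻² / 4.41×10⁻⁴ = 7.36×10⁻⁹ F.
V = Q/C = 1.46×10⁻⁵ / 7.36×10⁻⁹ = 1.98×10³ V.

1.98 kV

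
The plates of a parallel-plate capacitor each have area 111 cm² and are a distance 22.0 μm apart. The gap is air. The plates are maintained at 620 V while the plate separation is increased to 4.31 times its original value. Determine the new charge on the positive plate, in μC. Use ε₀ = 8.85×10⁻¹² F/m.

Q ≈ 0.642 μC

A = 111 cm² = 1.11×10⁻² m².
Initially C₁ = ε₀A/d = 8.85×10⁻¹² × 1.11×10⁻² / 2.20×10⁻⁵ = 4.47×10⁻⁹ F.
Q₁ = 2.77×10⁻⁶ C.
Battery connected ⇒ V is held fixed. C₂ = 0.232 C₁ and Q = CV, so Q₂/Q₁ = C₂/C₁ = 0.232.
Q₂ = 0.232 × 2.77×10⁻⁶ = 6.42×10⁻⁷ C.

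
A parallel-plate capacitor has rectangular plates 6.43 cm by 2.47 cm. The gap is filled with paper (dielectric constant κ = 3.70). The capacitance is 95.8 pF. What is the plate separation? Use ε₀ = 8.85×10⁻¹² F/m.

d ≈ 0.543 mm

A = 6.43 × 2.47 cm² = 1.59×10⁻³ m².
d = κε₀A/C = 3.70 × 8.85×10⁻¹² × 1.59×10⁻³ / 9.58×10⁻¹¹ = 5.43×10⁻⁴ m.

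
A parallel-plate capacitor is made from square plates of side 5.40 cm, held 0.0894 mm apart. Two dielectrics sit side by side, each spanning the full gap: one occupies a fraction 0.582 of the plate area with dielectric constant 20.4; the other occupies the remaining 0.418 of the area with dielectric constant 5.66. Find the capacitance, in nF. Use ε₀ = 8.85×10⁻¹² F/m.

A = (5.40 cm)² = 2.92×10⁻³ m².
Side-by-side slabs ⇒ two capacitors in parallel, each spanning the full gap.
C₁ = κ₁ε₀A₁/d = 20.4 × 8.85×10⁻¹² × 1.70×10⁻³ / 8.94×10⁻⁵ = 3.43×10⁻⁹ F.
C₂ = κ₂ε₀A₂/d = 5.66 × 8.85×10⁻¹² × 1.22×10⁻³ / 8.94×10⁻⁵ = 6.83×10⁻¹⁰ F.
C = C₁ + C₂ = 4.11×10⁻⁹ F.

C ≈ 4.11 nF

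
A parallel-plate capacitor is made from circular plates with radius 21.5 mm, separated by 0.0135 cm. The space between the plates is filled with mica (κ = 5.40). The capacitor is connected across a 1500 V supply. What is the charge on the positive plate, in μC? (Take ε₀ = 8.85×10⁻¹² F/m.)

Q ≈ 0.771 μC

A = π(21.5 mm)² = 1.45×10⁻³ m².
C = κε₀A/d = 5.40 × 8.85×10⁻¹² × 1.45×10⁻³ / 1.35×10⁻⁴ = 5.14×10⁻¹⁰ F.
Q = CV = 5.14×10⁻¹⁰ × 1500 = 7.71×10⁻⁷ C.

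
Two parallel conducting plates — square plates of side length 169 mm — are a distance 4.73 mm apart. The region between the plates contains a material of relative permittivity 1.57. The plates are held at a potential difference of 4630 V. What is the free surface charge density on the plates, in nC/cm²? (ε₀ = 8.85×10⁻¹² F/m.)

1.36 nC/cm²

A = (169 mm)² = 2.86×10⁻² m².
C = κε₀A/d = 1.57 × 8.85×10⁻¹² × 2.86×10⁻² / 4.73×10⁻³ = 8.39×10⁻¹¹ F.
σ = Q/A = CV/A = 8.39×10⁻¹¹ × 4630 / 2.86×10⁻² = 1.36×10⁻⁵ C/m².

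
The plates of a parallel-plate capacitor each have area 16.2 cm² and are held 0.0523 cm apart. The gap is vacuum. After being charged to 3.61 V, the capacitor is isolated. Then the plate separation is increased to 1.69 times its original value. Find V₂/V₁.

V₂/V₁ ≈ 1.69

Isolated ⇒ Q is held fixed.
C₂ = 0.592 C₁ and V = Q/C, so V₂/V₁ = C₁/C₂ = 1.69.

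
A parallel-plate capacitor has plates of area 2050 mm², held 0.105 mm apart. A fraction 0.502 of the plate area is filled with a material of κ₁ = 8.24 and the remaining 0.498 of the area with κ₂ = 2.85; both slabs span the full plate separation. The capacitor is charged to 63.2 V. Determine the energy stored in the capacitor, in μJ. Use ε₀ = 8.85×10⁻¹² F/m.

U ≈ 1.92 μJ

A = 2050 mm² = 2.05×10⁻³ m².
Side-by-side slabs ⇒ two capacitors in parallel, each spanning the full gap.
C₁ = κ₁ε₀A₁/d = 8.24 × 8.85×10⁻¹² × 1.03×10⁻³ / 1.05×10⁻⁴ = 7.15×10⁻¹⁰ F.
C₂ = κ₂ε₀A₂/d = 2.85 × 8.85×10⁻¹² × 1.02×10⁻³ / 1.05×10⁻⁴ = 2.45×10⁻¹⁰ F.
C = C₁ + C₂ = 9.60×10⁻¹⁰ F.
U = ½CV² = ½ × 9.60×10⁻¹⁰ × (63.2)² = 1.92×10⁻⁶ J.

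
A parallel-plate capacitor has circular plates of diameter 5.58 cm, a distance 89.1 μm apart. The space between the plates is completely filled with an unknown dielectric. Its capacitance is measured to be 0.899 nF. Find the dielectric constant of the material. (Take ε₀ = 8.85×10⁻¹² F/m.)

3.70

A = π(5.58/2 cm)² = 2.45×10⁻³ m².
κ = Cd/(ε₀A) = 8.99×10⁻¹⁰ × 8.91×10⁻⁵ / (8.85×10⁻¹² × 2.45×10⁻³) = 3.70.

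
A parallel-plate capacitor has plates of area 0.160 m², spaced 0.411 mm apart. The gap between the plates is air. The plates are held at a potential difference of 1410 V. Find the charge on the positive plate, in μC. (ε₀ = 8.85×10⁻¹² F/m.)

4.86 μC

C = ε₀A/d = 8.85×10⁻¹² × 0.160 / 4.11×10⁻⁴ = 3.45×10⁻⁹ F.
Q = CV = 3.45×10⁻⁹ × 1410 = 4.86×10⁻⁶ C.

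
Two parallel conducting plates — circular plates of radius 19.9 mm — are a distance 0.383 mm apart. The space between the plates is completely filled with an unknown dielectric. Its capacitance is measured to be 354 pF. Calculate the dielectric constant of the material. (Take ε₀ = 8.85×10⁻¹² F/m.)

A = π(19.9 mm)² = 1.24×10⁻³ m².
κ = Cd/(ε₀A) = 3.54×10⁻¹⁰ × 3.83×10⁻⁴ / (8.85×10⁻¹² × 1.24×10⁻³) = 12.3.

12.3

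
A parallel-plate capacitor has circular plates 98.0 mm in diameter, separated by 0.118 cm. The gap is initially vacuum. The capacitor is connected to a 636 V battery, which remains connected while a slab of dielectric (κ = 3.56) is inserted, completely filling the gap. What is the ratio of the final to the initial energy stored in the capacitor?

Battery connected ⇒ V is held fixed.
C₂ = 3.56 C₁ and U = ½CV², so U₂/U₁ = C₂/C₁ = 3.56.

3.56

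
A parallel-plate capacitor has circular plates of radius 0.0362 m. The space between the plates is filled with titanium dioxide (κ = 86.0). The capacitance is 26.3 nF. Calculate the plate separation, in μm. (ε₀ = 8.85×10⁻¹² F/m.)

A = π(0.0362 m)² = 4.12×10⁻³ m².
d = κε₀A/C = 86.0 × 8.85×10⁻¹² × 4.12×10⁻³ / 2.63×10⁻⁸ = 1.19×10⁻⁴ m.

d ≈ 119 μm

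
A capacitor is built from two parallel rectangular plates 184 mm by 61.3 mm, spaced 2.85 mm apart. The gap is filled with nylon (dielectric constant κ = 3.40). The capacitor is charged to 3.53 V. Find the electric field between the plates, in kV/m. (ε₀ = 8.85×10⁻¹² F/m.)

E ≈ 1.24 kV/m

E = V/d = 3.53 / 2.85×10⁻³ = 1.24×10³ V/m.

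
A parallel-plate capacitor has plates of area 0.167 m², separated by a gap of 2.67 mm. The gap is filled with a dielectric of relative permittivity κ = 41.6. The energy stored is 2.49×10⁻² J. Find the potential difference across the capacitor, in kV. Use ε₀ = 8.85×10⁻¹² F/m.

V ≈ 1.47 kV

C = κε₀A/d = 41.6 × 8.85×10⁻¹² × 0.167 / 2.67×10⁻³ = 2.30×10⁻⁸ F.
V = √(2U/C) = √(2 × 2.49×10⁻² / 2.30×10⁻⁸) = 1.47×10³ V.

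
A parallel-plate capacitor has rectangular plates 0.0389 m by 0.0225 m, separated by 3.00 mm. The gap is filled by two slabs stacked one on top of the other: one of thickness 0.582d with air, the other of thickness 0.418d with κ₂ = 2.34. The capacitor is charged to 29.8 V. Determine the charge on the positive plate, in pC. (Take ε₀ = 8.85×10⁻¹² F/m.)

A = 0.0389 × 0.0225 m² = 8.75×10⁻⁴ m².
Stacked slabs ⇒ two capacitors in series, each with the full plate area.
C₁ = κ₁ε₀A/d₁ = 1.00 × 8.85×10⁻¹² × 8.75×10⁻⁴ / 1.75×10⁻³ = 4.44×10⁻¹² F.
C₂ = κ₂ε₀A/d₂ = 2.34 × 8.85×10⁻¹² × 8.75×10⁻⁴ / 1.25×10⁻³ = 1.45×10⁻¹¹ F.
C = (1/C₁ + 1/C₂)⁻¹ = 3.39×10⁻¹² F.
Q = CV = 3.39×10⁻¹² × 29.8 = 1.01×10⁻¹⁰ C.

Q ≈ 101 pC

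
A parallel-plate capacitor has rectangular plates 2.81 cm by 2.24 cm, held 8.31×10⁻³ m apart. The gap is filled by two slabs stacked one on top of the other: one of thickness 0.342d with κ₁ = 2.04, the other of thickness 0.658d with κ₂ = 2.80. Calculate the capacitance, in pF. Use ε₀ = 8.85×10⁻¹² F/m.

A = 2.81 × 2.24 cm² = 6.29×10⁻⁴ m².
Stacked slabs ⇒ two capacitors in series, each with the full plate area.
C₁ = κ₁ε₀A/d₁ = 2.04 × 8.85×10⁻¹² × 6.29×10⁻⁴ / 2.84×10⁻³ = 4.00×10⁻¹² F.
C₂ = κ₂ε₀A/d₂ = 2.80 × 8.85×10⁻¹² × 6.29×10⁻⁴ / 5.47×10⁻³ = 2.85×10⁻¹² F.
C = (1/C₁ + 1/C₂)⁻¹ = 1.66×10⁻¹² F.

1.66 pF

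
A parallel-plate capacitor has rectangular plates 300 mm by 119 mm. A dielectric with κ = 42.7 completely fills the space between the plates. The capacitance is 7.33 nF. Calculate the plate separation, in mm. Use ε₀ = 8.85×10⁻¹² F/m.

A = 300 × 119 mm² = 3.57×10⁻² m².
d = κε₀A/C = 42.7 × 8.85×10⁻¹² × 3.57×10⁻² / 7.33×10⁻⁹ = 1.84×10⁻³ m.

1.84 mm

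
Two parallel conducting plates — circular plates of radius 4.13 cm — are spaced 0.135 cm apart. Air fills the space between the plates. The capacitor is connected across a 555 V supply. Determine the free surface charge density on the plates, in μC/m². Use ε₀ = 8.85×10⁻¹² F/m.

3.64 μC/m²

A = π(4.13 cm)² = 5.36×10⁻³ m².
C = ε₀A/d = 8.85×10⁻¹² × 5.36×10⁻³ / 1.35×10⁻³ = 3.51×10⁻¹¹ F.
σ = Q/A = CV/A = 3.51×10⁻¹¹ × 555 / 5.36×10⁻³ = 3.64×10⁻⁶ C/m².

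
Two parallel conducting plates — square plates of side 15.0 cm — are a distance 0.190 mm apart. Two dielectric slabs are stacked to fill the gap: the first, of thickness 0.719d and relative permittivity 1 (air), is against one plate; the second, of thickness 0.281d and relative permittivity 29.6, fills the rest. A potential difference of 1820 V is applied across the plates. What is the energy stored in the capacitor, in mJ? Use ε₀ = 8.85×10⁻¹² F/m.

A = (15.0 cm)² = 2.25×10⁻² m².
Stacked slabs ⇒ two capacitors in series, each with the full plate area.
C₁ = κ₁ε₀A/d₁ = 1.00 × 8.85×10⁻¹² × 2.25×10⁻² / 1.37×10⁻⁴ = 1.46×10⁻⁹ F.
C₂ = κ₂ε₀A/d₂ = 29.6 × 8.85×10⁻¹² × 2.25×10⁻² / 5.34×10⁻⁵ = 1.10×10⁻⁷ F.
C = (1/C₁ + 1/C₂)⁻¹ = 1.44×10⁻⁹ F.
U = ½CV² = ½ × 1.44×10⁻⁹ × (1820)² = 2.38×10⁻³ J.

U ≈ 2.38 mJ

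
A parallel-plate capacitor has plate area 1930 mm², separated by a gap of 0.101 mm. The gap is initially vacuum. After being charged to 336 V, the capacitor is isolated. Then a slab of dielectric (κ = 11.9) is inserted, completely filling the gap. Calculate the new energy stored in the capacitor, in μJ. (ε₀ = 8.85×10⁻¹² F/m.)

A = 1930 mm² = 1.93×10⁻³ m².
Initially C₁ = ε₀A/d = 8.85×10⁻¹² × 1.93×10⁻³ / 1.01×10⁻⁴ = 1.69×10⁻¹⁰ F.
U₁ = 9.55×10⁻⁶ J.
Isolated ⇒ Q is held fixed. C₂ = 11.9 C₁ and U = Q²/(2C), so U₂/U₁ = C₁/C₂ = 0.0840.
U₂ = 0.0840 × 9.55×10⁻⁶ = 8.02×10⁻⁷ J.

0.802 μJ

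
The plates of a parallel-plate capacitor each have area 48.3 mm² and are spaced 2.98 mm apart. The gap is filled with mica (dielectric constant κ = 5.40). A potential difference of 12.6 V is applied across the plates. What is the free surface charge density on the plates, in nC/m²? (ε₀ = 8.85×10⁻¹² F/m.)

σ ≈ 202 nC/m²

A = 48.3 mm² = 4.83×10⁻⁵ m².
C = κε₀A/d = 5.40 × 8.85×10⁻¹² × 4.83×10⁻⁵ / 2.98×10⁻³ = 7.75×10⁻¹³ F.
σ = Q/A = CV/A = 7.75×10⁻¹³ × 12.6 / 4.83×10⁻⁵ = 2.02×10⁻⁷ C/m².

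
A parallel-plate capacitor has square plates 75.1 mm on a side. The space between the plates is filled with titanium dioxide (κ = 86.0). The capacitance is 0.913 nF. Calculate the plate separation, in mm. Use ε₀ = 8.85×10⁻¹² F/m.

A = (75.1 mm)² = 5.64×10⁻³ m².
d = κε₀A/C = 86.0 × 8.85×10⁻¹² × 5.64×10⁻³ / 9.13×10⁻¹⁰ = 4.70×10⁻³ m.

d ≈ 4.70 mm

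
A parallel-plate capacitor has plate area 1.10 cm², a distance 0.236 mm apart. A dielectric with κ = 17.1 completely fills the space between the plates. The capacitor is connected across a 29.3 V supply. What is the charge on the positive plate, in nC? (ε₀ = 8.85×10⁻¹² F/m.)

Q ≈ 2.07 nC

A = 1.10 cm² = 1.10×10⁻⁴ m².
C = κε₀A/d = 17.1 × 8.85×10⁻¹² × 1.10×10⁻⁴ / 2.36×10⁻⁴ = 7.05×10⁻¹¹ F.
Q = CV = 7.05×10⁻¹¹ × 29.3 = 2.07×10⁻⁹ C.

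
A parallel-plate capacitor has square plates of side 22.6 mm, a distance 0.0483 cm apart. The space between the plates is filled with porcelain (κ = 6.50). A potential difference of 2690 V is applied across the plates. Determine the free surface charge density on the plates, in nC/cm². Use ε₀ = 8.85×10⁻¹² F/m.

A = (22.6 mm)² = 5.11×10⁻⁴ m².
C = κε₀A/d = 6.50 × 8.85×10⁻¹² × 5.11×10⁻⁴ / 4.83×10⁻⁴ = 6.08×10⁻¹¹ F.
σ = Q/A = CV/A = 6.08×10⁻¹¹ × 2690 / 5.11×10⁻⁴ = 3.20×10⁻⁴ C/m².

σ ≈ 32.0 nC/cm²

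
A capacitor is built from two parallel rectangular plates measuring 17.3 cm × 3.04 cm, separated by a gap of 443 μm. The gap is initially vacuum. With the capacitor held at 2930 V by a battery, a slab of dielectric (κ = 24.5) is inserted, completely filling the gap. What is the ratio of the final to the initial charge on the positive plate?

Battery connected ⇒ V is held fixed.
C₂ = 24.5 C₁ and Q = CV, so Q₂/Q₁ = C₂/C₁ = 24.5.

24.5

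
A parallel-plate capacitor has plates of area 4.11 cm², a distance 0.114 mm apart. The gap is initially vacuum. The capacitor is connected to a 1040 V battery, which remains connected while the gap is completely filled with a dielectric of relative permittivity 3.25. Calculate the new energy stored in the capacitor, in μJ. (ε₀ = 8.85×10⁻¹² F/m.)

U ≈ 56.1 μJ

A = 4.11 cm² = 4.11×10⁻⁴ m².
Initially C₁ = ε₀A/d = 8.85×10⁻¹² × 4.11×10⁻⁴ / 1.14×10⁻⁴ = 3.19×10⁻¹¹ F.
U₁ = 1.73×10⁻⁵ J.
Battery connected ⇒ V is held fixed. C₂ = 3.25 C₁ and U = ½CV², so U₂/U₁ = C₂/C₁ = 3.25.
U₂ = 3.25 × 1.73×10⁻⁵ = 5.61×10⁻⁵ J.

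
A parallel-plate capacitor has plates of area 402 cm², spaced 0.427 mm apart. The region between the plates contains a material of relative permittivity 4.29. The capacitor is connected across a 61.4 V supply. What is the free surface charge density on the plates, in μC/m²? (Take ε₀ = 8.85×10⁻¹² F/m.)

A = 402 cm² = 4.02×10⁻² m².
C = κε₀A/d = 4.29 × 8.85×10⁻¹² × 4.02×10⁻² / 4.27×10⁻⁴ = 3.57×10⁻⁹ F.
σ = Q/A = CV/A = 3.57×10⁻⁹ × 61.4 / 4.02×10⁻² = 5.46×10⁻⁶ C/m².

5.46 μC/m²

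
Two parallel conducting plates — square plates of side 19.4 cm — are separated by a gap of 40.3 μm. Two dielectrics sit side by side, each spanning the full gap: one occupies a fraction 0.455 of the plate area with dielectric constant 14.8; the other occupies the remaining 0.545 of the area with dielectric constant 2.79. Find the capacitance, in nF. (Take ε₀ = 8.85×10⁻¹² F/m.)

C ≈ 68.2 nF

A = (19.4 cm)² = 3.76×10⁻² m².
Side-by-side slabs ⇒ two capacitors in parallel, each spanning the full gap.
C₁ = κ₁ε₀A₁/d = 14.8 × 8.85×10⁻¹² × 1.71×10⁻² / 4.03×10⁻⁵ = 5.57×10⁻⁸ F.
C₂ = κ₂ε₀A₂/d = 2.79 × 8.85×10⁻¹² × 2.05×10⁻² / 4.03×10⁻⁵ = 1.26×10⁻⁸ F.
C = C₁ + C₂ = 6.82×10⁻⁸ F.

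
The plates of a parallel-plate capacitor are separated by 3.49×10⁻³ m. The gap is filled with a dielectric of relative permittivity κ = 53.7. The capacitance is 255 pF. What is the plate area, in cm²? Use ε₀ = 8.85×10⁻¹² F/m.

A = Cd/(κε₀) = 2.55×10⁻¹⁰ × 3.49×10⁻³ / (53.7 × 8.85×10⁻¹²) = 1.87×10⁻³ m².

18.7 cm²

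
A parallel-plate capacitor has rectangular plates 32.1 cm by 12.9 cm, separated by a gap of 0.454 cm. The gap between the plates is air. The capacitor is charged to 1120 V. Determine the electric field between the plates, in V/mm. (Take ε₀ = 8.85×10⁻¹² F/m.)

E = V/d = 1120 / 4.54×10⁻³ = 2.47×10⁵ V/m.

247 V/mm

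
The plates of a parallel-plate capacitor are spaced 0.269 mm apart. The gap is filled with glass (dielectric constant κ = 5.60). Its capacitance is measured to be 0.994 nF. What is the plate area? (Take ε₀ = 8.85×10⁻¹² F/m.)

A = Cd/(κε₀) = 9.94×10⁻¹⁰ × 2.69×10⁻⁴ / (5.60 × 8.85×10⁻¹²) = 5.40×10⁻³ m².

54.0 cm²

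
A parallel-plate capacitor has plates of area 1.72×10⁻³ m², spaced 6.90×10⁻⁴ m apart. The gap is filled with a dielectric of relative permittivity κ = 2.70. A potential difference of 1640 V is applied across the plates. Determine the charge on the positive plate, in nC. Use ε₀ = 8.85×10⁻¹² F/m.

C = κε₀A/d = 2.70 × 8.85×10⁻¹² × 1.72×10⁻³ / 6.90×10⁻⁴ = 5.96×10⁻¹¹ F.
Q = CV = 5.96×10⁻¹¹ × 1640 = 9.77×10⁻⁸ C.

97.7 nC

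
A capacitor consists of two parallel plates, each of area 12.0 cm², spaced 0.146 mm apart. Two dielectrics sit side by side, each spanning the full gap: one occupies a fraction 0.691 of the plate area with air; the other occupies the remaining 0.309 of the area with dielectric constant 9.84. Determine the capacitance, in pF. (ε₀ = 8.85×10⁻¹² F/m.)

A = 12.0 cm² = 1.20×10⁻³ m².
Side-by-side slabs ⇒ two capacitors in parallel, each spanning the full gap.
C₁ = κ₁ε₀A₁/d = 1.00 × 8.85×10⁻¹² × 8.29×10⁻⁴ / 1.46×10⁻⁴ = 5.03×10⁻¹¹ F.
C₂ = κ₂ε₀A₂/d = 9.84 × 8.85×10⁻¹² × 3.71×10⁻⁴ / 1.46×10⁻⁴ = 2.21×10⁻¹⁰ F.
C = C₁ + C₂ = 2.71×10⁻¹⁰ F.

C ≈ 271 pF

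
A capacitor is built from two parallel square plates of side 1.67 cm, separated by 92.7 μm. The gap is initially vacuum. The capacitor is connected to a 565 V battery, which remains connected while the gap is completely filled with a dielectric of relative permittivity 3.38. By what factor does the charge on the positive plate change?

Q₂/Q₁ ≈ 3.38

Battery connected ⇒ V is held fixed.
C₂ = 3.38 C₁ and Q = CV, so Q₂/Q₁ = C₂/C₁ = 3.38.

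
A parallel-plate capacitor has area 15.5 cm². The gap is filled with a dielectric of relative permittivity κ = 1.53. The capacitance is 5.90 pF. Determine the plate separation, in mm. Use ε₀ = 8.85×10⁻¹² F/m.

A = 15.5 cm² = 1.55×10⁻³ m².
d = κε₀A/C = 1.53 × 8.85×10⁻¹² × 1.55×10⁻³ / 5.90×10⁻¹² = 3.56×10⁻³ m.

3.56 mm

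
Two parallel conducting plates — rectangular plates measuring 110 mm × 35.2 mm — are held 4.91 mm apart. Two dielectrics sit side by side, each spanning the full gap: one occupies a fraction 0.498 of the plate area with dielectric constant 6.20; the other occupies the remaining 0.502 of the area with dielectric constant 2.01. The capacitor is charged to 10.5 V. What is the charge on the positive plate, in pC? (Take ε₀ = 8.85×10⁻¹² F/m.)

A = 110 × 35.2 mm² = 3.87×10⁻³ m².
Side-by-side slabs ⇒ two capacitors in parallel, each spanning the full gap.
C₁ = κ₁ε₀A₁/d = 6.20 × 8.85×10⁻¹² × 1.93×10⁻³ / 4.91×10⁻³ = 2.15×10⁻¹¹ F.
C₂ = κ₂ε₀A₂/d = 2.01 × 8.85×10⁻¹² × 1.94×10⁻³ / 4.91×10⁻³ = 7.04×10⁻¹² F.
C = C₁ + C₂ = 2.86×10⁻¹¹ F.
Q = CV = 2.86×10⁻¹¹ × 10.5 = 3.00×10⁻¹⁰ C.

Q ≈ 300 pC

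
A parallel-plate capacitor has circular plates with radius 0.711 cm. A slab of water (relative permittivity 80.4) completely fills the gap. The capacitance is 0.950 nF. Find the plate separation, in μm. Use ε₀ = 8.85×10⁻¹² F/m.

A = π(0.711 cm)² = 1.59×10⁻⁴ m².
d = κε₀A/C = 80.4 × 8.85×10⁻¹² × 1.59×10⁻⁴ / 9.50×10⁻¹⁰ = 1.19×10⁻⁴ m.

d ≈ 119 μm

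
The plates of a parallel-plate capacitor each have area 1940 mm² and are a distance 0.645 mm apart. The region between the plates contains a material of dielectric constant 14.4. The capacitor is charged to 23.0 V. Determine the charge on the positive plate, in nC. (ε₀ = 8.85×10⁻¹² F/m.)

Q ≈ 8.82 nC

A = 1940 mm² = 1.94×10⁻³ m².
C = κε₀A/d = 14.4 × 8.85×10⁻¹² × 1.94×10⁻³ / 6.45×10⁻⁴ = 3.83×10⁻¹⁰ F.
Q = CV = 3.83×10⁻¹⁰ × 23.0 = 8.82×10⁻⁹ C.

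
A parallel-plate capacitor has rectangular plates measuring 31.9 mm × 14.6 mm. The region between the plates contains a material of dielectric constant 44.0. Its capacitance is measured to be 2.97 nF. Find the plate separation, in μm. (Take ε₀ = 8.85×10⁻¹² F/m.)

61.1 μm

A = 31.9 × 14.6 mm² = 4.66×10⁻⁴ m².
d = κε₀A/C = 44.0 × 8.85×10⁻¹² × 4.66×10⁻⁴ / 2.97×10⁻⁹ = 6.11×10⁻⁵ m.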